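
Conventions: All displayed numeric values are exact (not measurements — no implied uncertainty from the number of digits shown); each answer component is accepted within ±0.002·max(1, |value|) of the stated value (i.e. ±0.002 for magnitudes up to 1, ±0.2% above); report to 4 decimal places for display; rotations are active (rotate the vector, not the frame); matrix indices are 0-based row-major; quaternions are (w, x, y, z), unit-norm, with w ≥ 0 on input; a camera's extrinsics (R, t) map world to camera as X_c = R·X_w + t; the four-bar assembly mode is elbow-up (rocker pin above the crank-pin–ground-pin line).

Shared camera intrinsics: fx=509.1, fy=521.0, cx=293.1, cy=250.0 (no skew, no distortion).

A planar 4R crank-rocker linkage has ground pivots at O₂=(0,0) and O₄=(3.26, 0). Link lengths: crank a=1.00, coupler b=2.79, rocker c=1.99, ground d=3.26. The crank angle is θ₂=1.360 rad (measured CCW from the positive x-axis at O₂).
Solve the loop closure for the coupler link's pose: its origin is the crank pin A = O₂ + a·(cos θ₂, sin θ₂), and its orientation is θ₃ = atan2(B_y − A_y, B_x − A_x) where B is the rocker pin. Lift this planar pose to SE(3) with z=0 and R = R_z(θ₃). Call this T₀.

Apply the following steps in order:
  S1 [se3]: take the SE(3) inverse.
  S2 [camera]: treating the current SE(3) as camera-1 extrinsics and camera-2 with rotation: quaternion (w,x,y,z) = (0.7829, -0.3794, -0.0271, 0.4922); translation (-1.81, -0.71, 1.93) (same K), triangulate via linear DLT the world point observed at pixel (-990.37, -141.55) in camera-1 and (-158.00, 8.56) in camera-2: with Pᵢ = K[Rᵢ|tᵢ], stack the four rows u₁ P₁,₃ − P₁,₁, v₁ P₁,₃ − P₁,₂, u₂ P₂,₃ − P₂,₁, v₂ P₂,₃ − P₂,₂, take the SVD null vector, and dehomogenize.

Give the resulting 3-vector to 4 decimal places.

source (fourbar_fk): coupler pose = R=[0.9383 -0.3457 0.0000; 0.3457 0.9383 0.0000; 0.0000 0.0000 1.0000], t=(0.2092, 0.9779, 0.0000)
after S1 (invert_se3): R=[0.9383 0.3457 0.0000; -0.3457 0.9383 0.0000; 0.0000 0.0000 1.0000], t=(-0.5344, -0.8452, 0.0000)
after S2 (triangulate): (-1.3417, -0.1834, 0.7365)

result = (-1.3417, -0.1834, 0.7365)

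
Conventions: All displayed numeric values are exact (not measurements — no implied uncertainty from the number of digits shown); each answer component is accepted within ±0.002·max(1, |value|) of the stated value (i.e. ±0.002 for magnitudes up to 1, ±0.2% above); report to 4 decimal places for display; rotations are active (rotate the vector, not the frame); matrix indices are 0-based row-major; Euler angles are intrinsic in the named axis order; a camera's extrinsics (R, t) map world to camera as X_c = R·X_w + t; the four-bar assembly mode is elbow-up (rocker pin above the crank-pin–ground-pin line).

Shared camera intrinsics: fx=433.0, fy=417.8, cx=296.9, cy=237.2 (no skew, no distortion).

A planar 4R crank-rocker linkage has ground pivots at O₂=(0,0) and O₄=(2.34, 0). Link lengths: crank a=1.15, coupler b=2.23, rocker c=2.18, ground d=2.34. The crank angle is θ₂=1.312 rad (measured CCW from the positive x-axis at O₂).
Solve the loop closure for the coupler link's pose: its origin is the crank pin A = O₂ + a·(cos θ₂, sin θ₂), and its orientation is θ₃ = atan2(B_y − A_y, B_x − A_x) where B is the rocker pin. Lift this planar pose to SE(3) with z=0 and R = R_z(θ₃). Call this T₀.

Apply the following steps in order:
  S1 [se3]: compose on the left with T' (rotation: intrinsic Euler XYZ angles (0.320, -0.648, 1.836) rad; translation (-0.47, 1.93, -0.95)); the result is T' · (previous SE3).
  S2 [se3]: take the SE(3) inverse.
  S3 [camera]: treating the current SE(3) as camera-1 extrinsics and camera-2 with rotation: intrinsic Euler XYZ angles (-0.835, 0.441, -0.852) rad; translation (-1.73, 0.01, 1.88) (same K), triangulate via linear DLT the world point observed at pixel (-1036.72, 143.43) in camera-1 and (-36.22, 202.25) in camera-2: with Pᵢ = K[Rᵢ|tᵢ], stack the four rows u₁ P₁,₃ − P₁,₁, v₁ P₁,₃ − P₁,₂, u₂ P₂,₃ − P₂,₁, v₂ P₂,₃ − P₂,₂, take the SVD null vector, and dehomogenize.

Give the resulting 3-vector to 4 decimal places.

source (fourbar_fk): coupler pose = R=[0.8782 -0.4783 0.0000; 0.4783 0.8782 0.0000; 0.0000 0.0000 1.0000], t=(0.2943, 1.1117, 0.0000)
after S1 (compose_se3): R=[-0.5515 -0.5758 -0.6036; 0.8168 -0.5195 -0.2508; -0.1692 -0.6314 0.7568], t=(-1.3869, 2.1414, -1.6112)
after S2 (invert_se3): R=[-0.5515 0.8168 -0.1692; -0.5758 -0.5195 -0.6314; -0.6036 -0.2508 0.7568], t=(-2.7866, -0.7033, 0.9193)
after S3 (triangulate): (0.2516, -1.4052, 0.2886)

result = (0.2516, -1.4052, 0.2886)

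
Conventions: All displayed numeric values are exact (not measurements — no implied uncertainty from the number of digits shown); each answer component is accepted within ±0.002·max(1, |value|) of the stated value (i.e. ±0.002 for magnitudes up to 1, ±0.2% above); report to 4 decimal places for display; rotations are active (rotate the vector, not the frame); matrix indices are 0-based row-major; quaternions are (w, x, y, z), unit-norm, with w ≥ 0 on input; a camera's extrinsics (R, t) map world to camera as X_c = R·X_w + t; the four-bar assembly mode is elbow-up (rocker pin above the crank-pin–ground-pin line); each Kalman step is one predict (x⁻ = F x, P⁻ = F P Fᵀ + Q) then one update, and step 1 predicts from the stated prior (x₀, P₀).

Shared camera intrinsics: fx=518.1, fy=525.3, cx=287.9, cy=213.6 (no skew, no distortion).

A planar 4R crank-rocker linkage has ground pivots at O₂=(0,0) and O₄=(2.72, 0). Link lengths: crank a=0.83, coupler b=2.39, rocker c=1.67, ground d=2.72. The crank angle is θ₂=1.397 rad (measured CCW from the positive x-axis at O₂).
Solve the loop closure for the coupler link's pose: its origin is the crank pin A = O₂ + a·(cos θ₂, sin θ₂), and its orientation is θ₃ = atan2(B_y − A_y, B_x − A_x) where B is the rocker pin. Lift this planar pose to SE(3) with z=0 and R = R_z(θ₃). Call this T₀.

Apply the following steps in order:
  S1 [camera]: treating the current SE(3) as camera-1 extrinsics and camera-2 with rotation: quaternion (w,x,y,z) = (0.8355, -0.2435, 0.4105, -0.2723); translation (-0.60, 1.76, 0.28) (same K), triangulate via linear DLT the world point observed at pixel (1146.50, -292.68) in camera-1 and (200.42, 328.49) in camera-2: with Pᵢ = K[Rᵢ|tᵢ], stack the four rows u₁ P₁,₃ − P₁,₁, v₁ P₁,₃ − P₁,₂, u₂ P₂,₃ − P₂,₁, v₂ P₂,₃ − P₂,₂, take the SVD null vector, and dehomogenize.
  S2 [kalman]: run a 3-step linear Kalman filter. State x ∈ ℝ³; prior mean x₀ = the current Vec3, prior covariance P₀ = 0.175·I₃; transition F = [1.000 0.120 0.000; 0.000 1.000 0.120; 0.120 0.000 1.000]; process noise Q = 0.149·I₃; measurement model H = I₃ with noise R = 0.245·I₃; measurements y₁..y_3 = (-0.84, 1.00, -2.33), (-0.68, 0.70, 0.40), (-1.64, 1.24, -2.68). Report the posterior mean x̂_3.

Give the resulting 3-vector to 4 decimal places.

source (fourbar_fk): coupler pose = R=[0.9394 -0.3428 0.0000; 0.3428 0.9394 0.0000; 0.0000 0.0000 1.0000], t=(0.1435, 0.8175, 0.0000)
after S1 (triangulate): (0.4320, -1.7365, 0.6907)
after S2 (kf_track): (-1.1282, 0.7066, -1.5805)

result = (-1.1282, 0.7066, -1.5805)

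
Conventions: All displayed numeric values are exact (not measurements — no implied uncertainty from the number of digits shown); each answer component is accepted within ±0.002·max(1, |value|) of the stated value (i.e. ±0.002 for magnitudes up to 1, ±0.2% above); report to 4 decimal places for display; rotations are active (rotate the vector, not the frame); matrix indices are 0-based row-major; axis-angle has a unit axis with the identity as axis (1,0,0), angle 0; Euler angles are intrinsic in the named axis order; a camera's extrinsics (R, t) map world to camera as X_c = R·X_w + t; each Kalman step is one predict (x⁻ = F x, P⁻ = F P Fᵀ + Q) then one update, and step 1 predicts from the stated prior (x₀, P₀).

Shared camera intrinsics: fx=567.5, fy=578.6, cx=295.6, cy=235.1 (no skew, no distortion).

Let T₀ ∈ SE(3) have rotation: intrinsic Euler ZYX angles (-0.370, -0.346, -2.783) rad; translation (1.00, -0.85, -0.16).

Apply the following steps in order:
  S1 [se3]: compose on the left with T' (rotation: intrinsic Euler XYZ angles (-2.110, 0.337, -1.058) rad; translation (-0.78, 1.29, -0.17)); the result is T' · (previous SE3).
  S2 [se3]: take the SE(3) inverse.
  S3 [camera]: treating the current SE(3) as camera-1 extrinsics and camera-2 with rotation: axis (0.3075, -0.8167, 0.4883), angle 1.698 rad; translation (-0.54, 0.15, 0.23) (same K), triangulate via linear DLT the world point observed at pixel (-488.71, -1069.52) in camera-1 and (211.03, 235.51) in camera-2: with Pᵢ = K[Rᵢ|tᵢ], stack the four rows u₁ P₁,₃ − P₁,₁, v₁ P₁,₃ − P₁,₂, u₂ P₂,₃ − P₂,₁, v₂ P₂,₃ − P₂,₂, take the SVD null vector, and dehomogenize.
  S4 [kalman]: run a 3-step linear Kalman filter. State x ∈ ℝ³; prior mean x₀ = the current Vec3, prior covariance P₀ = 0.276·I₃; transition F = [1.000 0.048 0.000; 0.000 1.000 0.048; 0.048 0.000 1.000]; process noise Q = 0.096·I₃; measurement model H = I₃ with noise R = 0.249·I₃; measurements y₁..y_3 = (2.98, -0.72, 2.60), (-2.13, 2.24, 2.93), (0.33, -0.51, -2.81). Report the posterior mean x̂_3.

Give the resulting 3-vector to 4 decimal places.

result = (0.1869, 0.2074, -0.0923)

after S1 (compose_se3): R=[0.2385 -0.9679 0.0792; 0.7148 0.1197 -0.6890; 0.6574 0.2209 0.7204], t=(-1.0689, 1.8929, 0.9707)
after S2 (invert_se3): R=[0.2385 0.7148 0.6574; -0.9679 0.1197 0.2209; 0.0792 -0.6890 0.7204], t=(-1.7362, -1.4757, 0.6897)
after S3 (triangulate): (1.3286, -0.5229, 0.1189)
after S4 (kf_track): (0.1869, 0.2074, -0.0923)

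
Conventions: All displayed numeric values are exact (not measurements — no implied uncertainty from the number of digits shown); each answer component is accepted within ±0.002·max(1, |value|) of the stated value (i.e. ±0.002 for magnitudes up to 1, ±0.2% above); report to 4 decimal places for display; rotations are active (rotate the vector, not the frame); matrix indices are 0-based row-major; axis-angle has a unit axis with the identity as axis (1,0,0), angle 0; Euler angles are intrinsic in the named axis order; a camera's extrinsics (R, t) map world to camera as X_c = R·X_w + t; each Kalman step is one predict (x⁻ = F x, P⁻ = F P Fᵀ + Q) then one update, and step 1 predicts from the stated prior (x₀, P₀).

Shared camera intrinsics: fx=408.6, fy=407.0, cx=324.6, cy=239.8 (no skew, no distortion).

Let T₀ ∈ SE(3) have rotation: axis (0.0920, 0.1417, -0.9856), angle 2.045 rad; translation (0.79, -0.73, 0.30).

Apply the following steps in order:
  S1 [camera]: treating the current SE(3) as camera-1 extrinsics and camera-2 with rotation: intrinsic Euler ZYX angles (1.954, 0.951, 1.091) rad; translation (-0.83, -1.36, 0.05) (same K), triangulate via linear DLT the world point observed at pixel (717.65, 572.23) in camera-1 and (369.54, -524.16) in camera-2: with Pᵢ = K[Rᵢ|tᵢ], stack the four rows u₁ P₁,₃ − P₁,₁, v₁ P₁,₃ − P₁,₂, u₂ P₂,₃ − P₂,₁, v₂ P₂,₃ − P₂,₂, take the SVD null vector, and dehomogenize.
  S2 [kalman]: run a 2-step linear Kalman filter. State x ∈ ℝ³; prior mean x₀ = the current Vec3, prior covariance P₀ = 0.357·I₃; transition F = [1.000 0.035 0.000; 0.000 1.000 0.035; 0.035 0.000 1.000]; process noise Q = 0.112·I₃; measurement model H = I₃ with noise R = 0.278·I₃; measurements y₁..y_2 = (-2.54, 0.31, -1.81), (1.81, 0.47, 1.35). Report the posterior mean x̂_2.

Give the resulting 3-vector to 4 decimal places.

after S1 (triangulate): (-1.7307, -0.5507, 0.3047)
after S2 (kf_track): (-0.1706, 0.2531, 0.1630)

result = (-0.1706, 0.2531, 0.1630)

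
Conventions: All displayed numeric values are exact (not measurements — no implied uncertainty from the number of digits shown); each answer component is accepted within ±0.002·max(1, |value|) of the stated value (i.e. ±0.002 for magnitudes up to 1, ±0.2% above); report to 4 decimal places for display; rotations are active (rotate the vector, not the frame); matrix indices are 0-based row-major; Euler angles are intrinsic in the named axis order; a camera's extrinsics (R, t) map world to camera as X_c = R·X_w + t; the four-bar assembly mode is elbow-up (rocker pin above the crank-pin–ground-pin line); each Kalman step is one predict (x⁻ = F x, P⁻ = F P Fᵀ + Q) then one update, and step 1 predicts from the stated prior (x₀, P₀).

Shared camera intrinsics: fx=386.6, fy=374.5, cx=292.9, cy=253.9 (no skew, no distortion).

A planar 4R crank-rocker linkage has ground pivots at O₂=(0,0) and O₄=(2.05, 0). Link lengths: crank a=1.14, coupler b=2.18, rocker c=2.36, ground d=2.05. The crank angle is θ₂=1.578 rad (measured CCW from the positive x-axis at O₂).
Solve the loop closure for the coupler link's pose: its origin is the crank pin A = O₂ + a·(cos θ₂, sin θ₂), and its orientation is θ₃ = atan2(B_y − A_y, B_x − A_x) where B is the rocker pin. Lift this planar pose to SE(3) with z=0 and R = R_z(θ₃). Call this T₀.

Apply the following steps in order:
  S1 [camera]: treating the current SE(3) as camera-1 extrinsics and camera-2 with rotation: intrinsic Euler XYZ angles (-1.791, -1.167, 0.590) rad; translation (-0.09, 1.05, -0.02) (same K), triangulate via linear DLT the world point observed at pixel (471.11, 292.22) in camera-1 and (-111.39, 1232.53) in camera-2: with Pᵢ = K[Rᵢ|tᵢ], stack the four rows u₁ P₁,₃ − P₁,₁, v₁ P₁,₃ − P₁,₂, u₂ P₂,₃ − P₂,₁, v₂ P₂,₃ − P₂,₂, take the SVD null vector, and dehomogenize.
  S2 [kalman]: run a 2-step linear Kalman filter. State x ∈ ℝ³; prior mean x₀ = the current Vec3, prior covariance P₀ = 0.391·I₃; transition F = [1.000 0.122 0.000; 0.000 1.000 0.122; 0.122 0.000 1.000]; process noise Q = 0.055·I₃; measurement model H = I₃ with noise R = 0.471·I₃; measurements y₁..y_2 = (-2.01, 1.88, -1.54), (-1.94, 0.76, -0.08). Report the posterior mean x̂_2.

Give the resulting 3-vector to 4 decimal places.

result = (-1.3898, 0.4360, -0.2556)

source (fourbar_fk): coupler pose = R=[0.8326 -0.5539 0.0000; 0.5539 0.8326 0.0000; 0.0000 0.0000 1.0000], t=(-0.0082, 1.1400, 0.0000)
after S1 (triangulate): (-0.1740, -1.1277, 1.0229)
after S2 (kf_track): (-1.3898, 0.4360, -0.2556)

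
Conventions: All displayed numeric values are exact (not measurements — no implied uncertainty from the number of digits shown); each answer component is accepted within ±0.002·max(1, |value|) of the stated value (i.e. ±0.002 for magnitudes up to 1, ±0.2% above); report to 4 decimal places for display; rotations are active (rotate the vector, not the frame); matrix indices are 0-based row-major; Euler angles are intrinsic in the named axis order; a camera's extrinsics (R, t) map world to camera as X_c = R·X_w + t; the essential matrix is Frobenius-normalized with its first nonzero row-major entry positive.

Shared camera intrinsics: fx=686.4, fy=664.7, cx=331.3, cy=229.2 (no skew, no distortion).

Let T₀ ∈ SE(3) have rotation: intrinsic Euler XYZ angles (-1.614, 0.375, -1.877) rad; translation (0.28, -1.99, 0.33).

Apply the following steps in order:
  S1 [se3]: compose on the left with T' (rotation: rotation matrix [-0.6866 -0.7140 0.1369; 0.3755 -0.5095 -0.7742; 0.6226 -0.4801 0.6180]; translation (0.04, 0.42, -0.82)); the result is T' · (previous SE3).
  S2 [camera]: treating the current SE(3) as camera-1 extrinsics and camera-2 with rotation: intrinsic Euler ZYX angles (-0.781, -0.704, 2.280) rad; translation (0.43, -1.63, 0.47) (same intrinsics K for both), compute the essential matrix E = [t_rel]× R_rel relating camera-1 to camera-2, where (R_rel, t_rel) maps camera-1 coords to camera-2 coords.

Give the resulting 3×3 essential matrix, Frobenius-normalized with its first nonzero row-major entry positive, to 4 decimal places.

matrix = [0.2626 -0.2213 0.6009; 0.0752 -0.0596 0.1118; -0.5120 0.3347 0.3536]

after S1 (compose_se3): R=[0.2142 -0.3260 -0.9208; -0.9163 0.2595 -0.3050; 0.3384 0.9091 -0.2432], t=(1.3139, 1.2836, 0.5137)
after S2 (essential): [0.2626 -0.2213 0.6009; 0.0752 -0.0596 0.1118; -0.5120 0.3347 0.3536]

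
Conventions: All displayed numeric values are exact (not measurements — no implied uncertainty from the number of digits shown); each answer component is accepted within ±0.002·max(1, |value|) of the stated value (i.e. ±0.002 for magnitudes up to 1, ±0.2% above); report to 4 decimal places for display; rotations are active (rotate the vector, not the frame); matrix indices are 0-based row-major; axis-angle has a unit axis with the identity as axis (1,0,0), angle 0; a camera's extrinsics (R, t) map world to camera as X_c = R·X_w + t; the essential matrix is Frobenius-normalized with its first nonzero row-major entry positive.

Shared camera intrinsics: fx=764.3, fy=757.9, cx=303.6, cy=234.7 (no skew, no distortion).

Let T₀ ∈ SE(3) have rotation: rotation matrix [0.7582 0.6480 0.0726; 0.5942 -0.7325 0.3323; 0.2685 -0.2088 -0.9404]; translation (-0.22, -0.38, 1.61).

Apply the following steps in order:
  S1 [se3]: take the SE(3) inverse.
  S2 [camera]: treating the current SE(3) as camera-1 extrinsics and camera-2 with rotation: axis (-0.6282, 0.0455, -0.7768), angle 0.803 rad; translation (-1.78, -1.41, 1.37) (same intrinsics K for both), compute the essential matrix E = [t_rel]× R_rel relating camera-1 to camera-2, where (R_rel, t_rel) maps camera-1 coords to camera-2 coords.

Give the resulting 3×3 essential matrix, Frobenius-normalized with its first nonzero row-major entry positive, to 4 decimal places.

matrix = [0.0667 -0.5231 -0.2913; -0.5938 -0.1360 0.3186; -0.1271 -0.3732 -0.0951]

after S1 (invert_se3): R=[0.7582 0.5942 0.2685; 0.6480 -0.7325 -0.2088; 0.0726 0.3323 -0.9404], t=(-0.0397, 0.2004, 1.6563)
after S2 (essential): [0.0667 -0.5231 -0.2913; -0.5938 -0.1360 0.3186; -0.1271 -0.3732 -0.0951]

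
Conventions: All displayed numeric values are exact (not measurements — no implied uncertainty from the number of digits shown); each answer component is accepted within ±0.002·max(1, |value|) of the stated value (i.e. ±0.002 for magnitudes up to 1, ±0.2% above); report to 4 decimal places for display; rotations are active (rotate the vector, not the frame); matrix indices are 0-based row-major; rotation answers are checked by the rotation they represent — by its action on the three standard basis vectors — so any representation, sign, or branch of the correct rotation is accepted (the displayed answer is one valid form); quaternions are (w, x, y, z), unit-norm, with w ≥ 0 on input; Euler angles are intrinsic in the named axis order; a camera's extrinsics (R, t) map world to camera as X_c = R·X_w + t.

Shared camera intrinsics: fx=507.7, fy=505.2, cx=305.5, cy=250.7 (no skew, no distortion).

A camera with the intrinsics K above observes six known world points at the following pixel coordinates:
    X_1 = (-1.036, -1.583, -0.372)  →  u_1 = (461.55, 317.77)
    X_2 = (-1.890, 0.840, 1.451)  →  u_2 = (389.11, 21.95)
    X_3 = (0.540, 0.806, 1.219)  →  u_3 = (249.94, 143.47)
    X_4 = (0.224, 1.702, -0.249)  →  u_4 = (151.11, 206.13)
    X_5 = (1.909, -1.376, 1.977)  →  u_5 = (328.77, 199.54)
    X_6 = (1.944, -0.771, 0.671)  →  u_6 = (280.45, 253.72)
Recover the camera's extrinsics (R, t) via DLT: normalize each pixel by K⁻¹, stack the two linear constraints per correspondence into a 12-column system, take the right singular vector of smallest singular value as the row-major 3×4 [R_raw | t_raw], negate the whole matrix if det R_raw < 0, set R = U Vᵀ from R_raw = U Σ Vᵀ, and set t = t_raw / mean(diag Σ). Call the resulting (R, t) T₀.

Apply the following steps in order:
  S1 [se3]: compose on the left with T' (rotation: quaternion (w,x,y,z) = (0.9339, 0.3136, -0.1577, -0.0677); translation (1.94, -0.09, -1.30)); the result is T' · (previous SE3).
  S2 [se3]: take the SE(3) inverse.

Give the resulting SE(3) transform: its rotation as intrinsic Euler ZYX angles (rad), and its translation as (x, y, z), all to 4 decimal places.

rotation (euler_zyx) = (-2.5105, -0.0635, -1.7713), translation = (-2.3475, 2.8352, -2.7059)

source (pnp_recover): camera pose = R=[-0.5773 -0.7834 0.2300; 0.1895 -0.4025 -0.8956; 0.7942 -0.4735 0.3808], t=(-0.0300, -0.0300, 5.8200)
after S1 (compose_se3): R=[-0.8058 -0.5888 0.0634; -0.1677 0.1241 -0.9780; 0.5680 -0.7987 -0.1988], t=(-0.0505, -3.3919, 3.0600)
after S2 (invert_se3): R=[-0.8058 -0.1677 0.5680; -0.5888 0.1241 -0.7987; 0.0634 -0.9780 -0.1988], t=(-2.3475, 2.8352, -2.7059)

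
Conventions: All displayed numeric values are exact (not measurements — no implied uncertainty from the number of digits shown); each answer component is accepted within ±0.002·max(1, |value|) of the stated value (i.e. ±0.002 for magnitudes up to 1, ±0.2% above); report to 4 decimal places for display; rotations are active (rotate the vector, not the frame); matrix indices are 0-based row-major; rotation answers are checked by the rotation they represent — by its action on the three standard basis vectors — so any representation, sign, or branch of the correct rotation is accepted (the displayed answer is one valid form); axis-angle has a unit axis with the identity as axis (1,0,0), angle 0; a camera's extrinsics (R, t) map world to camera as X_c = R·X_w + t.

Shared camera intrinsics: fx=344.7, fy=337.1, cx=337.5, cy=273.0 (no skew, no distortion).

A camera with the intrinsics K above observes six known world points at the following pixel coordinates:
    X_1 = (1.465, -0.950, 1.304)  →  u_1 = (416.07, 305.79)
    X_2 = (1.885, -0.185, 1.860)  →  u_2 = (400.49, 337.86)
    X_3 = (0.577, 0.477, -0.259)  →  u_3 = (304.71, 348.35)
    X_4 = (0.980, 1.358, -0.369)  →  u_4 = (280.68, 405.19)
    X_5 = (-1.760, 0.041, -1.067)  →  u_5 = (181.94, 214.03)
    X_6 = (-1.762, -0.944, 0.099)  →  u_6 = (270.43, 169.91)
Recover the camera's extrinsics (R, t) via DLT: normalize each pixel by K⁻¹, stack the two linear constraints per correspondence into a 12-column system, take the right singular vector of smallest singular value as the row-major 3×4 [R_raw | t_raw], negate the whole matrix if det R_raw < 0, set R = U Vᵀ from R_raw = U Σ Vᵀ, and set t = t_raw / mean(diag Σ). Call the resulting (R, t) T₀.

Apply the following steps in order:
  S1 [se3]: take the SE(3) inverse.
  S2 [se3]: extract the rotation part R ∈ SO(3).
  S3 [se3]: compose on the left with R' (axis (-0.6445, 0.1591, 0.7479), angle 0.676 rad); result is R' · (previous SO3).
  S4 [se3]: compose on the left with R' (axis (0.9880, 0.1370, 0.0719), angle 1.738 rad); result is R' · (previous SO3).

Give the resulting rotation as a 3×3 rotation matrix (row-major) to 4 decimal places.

rotation (matrix) = ((0.9625, 0.2567, 0.0879), (-0.0463, 0.4747, -0.8789), (-0.2674, 0.8419, 0.4688))

source (pnp_recover): camera pose = R=[0.6800 -0.7087 0.1880; 0.7329 0.6636 -0.1497; -0.0187 0.2396 0.9707], t=(-0.4901, 0.3600, 5.2405)
after S1 (invert_se3): R=[0.6800 0.7329 -0.0187; -0.7087 0.6636 0.2396; 0.1880 -0.1497 0.9707], t=(0.1672, -1.8420, -4.9408)
after S2 (rot_of_se3): [0.6800 0.7329 -0.0187; -0.7087 0.6636 0.2396; 0.1880 -0.1497 0.9707]
after S3 (compose_so3): [0.9390 0.3142 -0.1401; -0.1731 0.7835 0.5968; 0.2972 -0.5361 0.7901]
after S4 (compose_so3): [0.9625 0.2567 0.0879; -0.0463 0.4747 -0.8789; -0.2674 0.8419 0.4688]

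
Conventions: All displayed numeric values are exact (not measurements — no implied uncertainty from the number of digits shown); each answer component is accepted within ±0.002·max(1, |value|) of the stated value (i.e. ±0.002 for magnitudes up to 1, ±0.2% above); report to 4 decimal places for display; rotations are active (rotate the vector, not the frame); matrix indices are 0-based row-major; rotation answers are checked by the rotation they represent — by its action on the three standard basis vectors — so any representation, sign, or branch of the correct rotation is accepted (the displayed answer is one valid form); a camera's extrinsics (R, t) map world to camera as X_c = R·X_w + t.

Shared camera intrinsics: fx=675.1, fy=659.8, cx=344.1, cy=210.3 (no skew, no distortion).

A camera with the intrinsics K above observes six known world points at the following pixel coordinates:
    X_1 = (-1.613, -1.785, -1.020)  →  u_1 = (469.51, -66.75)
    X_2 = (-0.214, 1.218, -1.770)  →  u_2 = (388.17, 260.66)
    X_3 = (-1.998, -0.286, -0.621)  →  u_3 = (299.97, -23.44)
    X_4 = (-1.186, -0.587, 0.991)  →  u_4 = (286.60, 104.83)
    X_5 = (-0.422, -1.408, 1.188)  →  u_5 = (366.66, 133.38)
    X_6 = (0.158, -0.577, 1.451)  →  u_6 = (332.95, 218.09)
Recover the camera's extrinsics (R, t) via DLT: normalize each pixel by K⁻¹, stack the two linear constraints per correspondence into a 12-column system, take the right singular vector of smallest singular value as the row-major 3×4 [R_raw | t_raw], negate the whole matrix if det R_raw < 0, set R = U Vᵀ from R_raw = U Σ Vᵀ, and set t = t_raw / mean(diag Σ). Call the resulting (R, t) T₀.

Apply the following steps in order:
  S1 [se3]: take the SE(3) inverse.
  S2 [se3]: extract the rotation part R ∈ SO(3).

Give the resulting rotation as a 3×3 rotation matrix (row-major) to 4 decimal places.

source (pnp_recover): camera pose = R=[0.5308 -0.6527 -0.5405; 0.8235 0.5478 0.1473; 0.1999 -0.5233 0.8284], t=(0.2000, 0.0600, 5.9415)
after S1 (invert_se3): R=[0.5308 0.8235 0.1999; -0.6527 0.5478 -0.5233; -0.5405 0.1473 0.8284], t=(-1.3435, 3.2069, -4.8224)
after S2 (rot_of_se3): [0.5308 0.8235 0.1999; -0.6527 0.5478 -0.5233; -0.5405 0.1473 0.8284]

rotation (matrix) = ((0.5308, 0.8235, 0.1999), (-0.6527, 0.5478, -0.5233), (-0.5405, 0.1473, 0.8284))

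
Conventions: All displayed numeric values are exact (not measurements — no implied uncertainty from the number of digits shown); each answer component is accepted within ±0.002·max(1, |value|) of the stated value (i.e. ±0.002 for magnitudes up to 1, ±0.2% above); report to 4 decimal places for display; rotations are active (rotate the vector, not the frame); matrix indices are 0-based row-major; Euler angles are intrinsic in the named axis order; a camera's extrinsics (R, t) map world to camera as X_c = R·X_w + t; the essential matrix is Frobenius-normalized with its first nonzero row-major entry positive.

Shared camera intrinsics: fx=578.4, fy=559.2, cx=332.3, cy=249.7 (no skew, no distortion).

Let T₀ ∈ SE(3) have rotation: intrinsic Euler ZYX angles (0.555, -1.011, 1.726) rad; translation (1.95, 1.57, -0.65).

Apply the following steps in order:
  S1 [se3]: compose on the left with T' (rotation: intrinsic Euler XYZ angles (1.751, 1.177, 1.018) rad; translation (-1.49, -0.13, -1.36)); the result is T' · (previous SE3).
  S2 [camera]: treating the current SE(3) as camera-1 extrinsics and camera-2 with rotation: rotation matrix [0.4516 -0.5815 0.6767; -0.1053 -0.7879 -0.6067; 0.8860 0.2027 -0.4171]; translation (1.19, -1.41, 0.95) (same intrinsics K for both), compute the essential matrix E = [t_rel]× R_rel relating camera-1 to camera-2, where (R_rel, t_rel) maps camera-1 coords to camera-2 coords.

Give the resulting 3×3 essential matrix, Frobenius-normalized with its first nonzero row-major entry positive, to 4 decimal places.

after S1 (compose_se3): R=[0.7821 0.5445 0.3032; -0.4161 0.0941 0.9044; 0.4639 -0.8335 0.3001], t=(-2.2101, -0.6135, 1.0767)
after S2 (essential): [0.2035 -0.6256 0.2028; 0.0350 -0.2307 -0.2567; -0.0367 -0.1342 -0.6216]

matrix = [0.2035 -0.6256 0.2028; 0.0350 -0.2307 -0.2567; -0.0367 -0.1342 -0.6216]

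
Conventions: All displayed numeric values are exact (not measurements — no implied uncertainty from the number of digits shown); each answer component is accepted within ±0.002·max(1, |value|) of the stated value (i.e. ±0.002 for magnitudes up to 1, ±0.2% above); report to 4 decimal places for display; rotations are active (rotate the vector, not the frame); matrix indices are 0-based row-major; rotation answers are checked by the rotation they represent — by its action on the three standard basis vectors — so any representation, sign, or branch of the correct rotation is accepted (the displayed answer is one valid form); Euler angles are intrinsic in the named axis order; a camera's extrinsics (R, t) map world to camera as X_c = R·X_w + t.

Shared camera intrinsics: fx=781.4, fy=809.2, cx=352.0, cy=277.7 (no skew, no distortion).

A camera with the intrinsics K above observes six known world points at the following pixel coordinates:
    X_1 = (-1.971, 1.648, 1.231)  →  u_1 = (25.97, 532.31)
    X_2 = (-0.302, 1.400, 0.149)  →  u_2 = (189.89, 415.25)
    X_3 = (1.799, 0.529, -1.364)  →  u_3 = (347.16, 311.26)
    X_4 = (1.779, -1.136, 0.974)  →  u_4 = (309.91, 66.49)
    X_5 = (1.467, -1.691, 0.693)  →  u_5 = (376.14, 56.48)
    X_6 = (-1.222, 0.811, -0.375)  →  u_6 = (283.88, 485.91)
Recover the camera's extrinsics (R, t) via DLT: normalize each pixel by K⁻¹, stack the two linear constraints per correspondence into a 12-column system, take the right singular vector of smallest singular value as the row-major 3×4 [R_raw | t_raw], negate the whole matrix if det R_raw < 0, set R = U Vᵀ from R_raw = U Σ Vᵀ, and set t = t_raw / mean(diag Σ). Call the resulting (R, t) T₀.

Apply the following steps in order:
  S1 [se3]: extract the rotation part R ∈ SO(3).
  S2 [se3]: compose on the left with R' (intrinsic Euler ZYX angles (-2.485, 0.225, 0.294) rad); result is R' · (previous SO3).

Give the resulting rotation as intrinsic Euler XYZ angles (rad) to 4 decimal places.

rotation (euler_xyz) = (-2.0790, 0.3856, -2.1129)

source (pnp_recover): camera pose = R=[-0.1257 -0.7303 -0.6715; -0.5377 0.6190 -0.5725; 0.8337 0.2891 -0.4705], t=(-0.3600, 0.2399, 6.8798)
after S1 (rot_of_se3): [-0.1257 -0.7303 -0.6715; -0.5377 0.6190 -0.5725; 0.8337 0.2891 -0.4705]
after S2 (compose_so3): [-0.4781 0.7937 0.3761; 0.5864 -0.0304 0.8095; 0.6539 0.6075 -0.4508]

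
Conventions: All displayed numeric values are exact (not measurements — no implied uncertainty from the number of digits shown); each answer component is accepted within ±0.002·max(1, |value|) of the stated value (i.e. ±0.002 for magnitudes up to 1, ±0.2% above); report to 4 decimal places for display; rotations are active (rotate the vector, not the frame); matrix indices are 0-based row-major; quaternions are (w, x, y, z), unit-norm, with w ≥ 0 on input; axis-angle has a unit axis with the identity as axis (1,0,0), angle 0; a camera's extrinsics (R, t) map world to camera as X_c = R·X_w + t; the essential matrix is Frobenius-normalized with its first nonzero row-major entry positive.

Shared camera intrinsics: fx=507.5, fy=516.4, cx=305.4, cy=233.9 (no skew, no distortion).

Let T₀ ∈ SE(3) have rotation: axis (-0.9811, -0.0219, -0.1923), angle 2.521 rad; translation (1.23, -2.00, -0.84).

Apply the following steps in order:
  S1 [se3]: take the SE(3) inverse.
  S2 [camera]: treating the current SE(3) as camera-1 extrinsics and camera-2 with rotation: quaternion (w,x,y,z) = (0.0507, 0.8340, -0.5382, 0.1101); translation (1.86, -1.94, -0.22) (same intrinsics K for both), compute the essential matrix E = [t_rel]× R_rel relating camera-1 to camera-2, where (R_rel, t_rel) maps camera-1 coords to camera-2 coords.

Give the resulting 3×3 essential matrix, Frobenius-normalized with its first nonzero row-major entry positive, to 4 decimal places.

matrix = [0.1637 -0.2352 -0.1869; 0.1444 -0.2715 -0.5564; -0.3883 0.4216 -0.3876]

after S1 (invert_se3): R=[0.9321 -0.0729 0.3549; 0.1508 -0.8127 -0.5629; 0.3294 0.5781 -0.7465], t=(-0.9941, -2.2836, 0.1241)
after S2 (essential): [0.1637 -0.2352 -0.1869; 0.1444 -0.2715 -0.5564; -0.3883 0.4216 -0.3876]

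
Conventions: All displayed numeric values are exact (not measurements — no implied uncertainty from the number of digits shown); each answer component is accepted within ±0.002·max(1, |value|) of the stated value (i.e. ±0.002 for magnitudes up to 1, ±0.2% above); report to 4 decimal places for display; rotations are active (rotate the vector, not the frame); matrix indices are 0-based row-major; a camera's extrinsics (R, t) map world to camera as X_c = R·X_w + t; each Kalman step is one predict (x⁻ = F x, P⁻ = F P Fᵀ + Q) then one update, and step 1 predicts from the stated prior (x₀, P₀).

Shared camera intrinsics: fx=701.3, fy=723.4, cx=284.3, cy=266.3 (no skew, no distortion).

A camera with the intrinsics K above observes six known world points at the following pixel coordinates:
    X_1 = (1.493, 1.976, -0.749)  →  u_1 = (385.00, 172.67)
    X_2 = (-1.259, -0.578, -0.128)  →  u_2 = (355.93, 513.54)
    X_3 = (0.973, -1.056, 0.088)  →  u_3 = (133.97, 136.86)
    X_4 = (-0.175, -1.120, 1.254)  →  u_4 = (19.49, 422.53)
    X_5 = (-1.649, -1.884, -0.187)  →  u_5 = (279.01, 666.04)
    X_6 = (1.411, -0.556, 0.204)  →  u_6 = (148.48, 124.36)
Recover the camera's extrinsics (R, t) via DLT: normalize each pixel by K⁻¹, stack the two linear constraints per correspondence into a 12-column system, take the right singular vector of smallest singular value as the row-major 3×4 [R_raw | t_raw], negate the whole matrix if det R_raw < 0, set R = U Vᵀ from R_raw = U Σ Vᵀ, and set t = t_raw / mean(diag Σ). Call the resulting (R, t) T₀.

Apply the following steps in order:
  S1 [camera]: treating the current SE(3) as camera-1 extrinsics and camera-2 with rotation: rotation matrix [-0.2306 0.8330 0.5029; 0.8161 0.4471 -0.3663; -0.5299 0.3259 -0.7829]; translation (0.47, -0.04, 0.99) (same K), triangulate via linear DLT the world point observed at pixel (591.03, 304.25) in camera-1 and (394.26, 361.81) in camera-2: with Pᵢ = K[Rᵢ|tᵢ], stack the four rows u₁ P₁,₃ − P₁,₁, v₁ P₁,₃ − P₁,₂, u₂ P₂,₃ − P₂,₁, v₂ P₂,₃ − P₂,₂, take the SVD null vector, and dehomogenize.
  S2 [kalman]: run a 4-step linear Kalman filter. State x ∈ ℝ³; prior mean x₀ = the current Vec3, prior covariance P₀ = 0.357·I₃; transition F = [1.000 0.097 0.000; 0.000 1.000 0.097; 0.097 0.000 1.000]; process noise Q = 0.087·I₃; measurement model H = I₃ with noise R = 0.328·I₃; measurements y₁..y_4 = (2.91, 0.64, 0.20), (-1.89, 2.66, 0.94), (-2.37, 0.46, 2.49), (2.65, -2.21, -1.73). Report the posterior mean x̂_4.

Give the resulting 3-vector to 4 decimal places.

result = (0.5003, -0.1797, -0.1183)

source (pnp_recover): camera pose = R=[-0.3657 0.4266 -0.8272; -0.8398 0.2319 0.4909; 0.4012 0.8742 0.2734], t=(0.0300, 0.3100, 4.4700)
after S1 (triangulate): (-0.6453, 0.7783, -1.6280)
after S2 (kf_track): (0.5003, -0.1797, -0.1183)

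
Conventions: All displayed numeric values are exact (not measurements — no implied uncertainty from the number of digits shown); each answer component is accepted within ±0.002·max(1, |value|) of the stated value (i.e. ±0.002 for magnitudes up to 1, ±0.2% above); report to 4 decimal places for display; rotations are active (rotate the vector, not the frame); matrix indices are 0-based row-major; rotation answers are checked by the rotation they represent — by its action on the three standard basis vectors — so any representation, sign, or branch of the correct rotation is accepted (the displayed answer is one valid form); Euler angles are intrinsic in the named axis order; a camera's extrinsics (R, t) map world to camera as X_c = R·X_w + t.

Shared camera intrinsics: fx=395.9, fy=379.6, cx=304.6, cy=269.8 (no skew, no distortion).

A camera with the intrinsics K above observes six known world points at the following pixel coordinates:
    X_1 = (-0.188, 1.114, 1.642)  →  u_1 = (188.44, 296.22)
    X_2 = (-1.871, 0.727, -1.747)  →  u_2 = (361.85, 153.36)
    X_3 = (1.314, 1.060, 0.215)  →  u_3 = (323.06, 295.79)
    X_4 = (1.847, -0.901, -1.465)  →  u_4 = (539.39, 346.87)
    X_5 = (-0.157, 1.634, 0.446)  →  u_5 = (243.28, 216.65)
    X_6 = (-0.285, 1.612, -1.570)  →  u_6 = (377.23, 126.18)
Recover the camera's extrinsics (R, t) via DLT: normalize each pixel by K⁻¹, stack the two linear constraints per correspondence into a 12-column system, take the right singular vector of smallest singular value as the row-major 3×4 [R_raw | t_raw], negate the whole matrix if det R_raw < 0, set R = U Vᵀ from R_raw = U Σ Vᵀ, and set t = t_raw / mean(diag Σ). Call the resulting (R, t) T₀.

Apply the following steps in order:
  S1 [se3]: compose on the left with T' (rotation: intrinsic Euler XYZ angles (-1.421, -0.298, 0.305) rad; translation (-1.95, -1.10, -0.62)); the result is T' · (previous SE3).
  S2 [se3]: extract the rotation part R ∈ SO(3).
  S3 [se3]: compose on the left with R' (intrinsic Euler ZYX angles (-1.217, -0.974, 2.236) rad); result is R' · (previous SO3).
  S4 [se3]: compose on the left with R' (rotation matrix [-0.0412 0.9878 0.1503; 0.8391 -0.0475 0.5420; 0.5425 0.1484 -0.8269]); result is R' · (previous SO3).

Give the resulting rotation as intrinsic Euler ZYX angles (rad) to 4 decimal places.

rotation (euler_zyx) = (1.5727, -0.3201, 0.5330)

source (pnp_recover): camera pose = R=[0.3100 -0.4721 -0.8252; 0.4521 -0.6904 0.5648; -0.8364 -0.5481 -0.0006], t=(0.4500, 0.2800, 5.5300)
after S1 (compose_se3): R=[0.3985 -0.0713 -0.9144; -0.6659 -0.7081 -0.2349; -0.6307 0.7025 -0.3296], t=(-3.2437, 4.2873, -0.2137)
after S2 (rot_of_se3): [0.3985 -0.0713 -0.9144; -0.6659 -0.7081 -0.2349; -0.6307 0.7025 -0.3296]
after S3 (compose_so3): [0.9672 0.1615 0.1959; -0.0002 -0.7712 0.6366; 0.2539 -0.6158 -0.7459]
after S4 (compose_so3): [-0.0018 -0.8610 0.5087; 0.9492 -0.1616 -0.2701; 0.3147 0.4823 0.8175]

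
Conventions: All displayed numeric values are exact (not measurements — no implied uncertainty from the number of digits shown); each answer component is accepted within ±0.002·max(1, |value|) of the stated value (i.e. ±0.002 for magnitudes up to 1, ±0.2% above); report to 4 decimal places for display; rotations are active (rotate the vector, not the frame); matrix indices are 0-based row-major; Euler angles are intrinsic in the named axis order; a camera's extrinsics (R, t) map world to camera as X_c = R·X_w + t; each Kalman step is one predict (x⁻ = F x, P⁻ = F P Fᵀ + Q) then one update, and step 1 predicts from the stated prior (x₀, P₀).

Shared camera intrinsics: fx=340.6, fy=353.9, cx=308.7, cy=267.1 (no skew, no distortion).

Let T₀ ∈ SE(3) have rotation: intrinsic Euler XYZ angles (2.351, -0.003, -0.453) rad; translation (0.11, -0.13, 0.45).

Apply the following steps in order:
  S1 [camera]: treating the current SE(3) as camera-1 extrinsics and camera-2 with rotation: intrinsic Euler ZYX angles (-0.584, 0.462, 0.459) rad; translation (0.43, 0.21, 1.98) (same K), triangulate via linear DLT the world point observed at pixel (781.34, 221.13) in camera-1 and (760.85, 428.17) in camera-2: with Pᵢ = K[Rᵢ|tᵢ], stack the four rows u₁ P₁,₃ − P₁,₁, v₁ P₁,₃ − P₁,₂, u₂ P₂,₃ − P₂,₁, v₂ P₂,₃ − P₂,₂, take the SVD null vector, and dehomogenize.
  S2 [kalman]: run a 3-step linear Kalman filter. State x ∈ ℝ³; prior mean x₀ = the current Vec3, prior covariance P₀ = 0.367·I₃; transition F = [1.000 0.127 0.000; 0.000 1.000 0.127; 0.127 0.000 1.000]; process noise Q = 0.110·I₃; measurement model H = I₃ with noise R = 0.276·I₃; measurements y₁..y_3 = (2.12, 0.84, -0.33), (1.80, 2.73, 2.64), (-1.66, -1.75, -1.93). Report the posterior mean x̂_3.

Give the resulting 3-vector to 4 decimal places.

after S1 (triangulate): (1.1530, 1.1717, -0.5120)
after S2 (kf_track): (0.1911, 0.0699, -0.2764)

result = (0.1911, 0.0699, -0.2764)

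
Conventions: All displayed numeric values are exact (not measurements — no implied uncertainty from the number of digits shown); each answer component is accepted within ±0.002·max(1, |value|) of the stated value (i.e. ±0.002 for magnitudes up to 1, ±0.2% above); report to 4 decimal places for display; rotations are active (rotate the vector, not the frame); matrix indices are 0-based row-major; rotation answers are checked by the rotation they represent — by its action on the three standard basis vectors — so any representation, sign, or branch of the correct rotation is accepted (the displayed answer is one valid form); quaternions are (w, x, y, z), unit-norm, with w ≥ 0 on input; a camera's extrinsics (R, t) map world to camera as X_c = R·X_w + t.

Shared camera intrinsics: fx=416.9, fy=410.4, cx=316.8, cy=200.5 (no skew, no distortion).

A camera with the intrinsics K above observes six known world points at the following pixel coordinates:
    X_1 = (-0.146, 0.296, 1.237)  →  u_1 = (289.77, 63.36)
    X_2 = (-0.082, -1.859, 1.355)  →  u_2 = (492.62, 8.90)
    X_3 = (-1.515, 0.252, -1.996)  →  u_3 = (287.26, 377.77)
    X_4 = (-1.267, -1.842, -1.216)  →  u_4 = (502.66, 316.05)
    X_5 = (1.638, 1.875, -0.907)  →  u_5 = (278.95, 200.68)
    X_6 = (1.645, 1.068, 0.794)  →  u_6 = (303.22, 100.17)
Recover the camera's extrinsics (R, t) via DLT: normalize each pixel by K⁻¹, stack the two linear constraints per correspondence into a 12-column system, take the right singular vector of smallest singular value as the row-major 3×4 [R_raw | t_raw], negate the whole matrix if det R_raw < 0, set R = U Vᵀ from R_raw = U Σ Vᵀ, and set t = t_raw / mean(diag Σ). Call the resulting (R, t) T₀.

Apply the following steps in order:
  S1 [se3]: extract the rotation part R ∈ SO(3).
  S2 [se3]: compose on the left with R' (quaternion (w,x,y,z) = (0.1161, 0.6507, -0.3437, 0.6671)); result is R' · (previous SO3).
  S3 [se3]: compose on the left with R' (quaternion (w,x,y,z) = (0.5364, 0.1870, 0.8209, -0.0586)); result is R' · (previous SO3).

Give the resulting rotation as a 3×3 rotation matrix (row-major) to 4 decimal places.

source (pnp_recover): camera pose = R=[0.4001 -0.9028 -0.1575; -0.2867 0.0399 -0.9572; 0.8704 0.4282 -0.2429], t=(0.2100, -0.4700, 5.0900)
after S1 (rot_of_se3): [0.4001 -0.9028 -0.1575; -0.2867 0.0399 -0.9572; 0.8704 0.4282 -0.2429]
after S2 (compose_so3): [0.8083 0.4275 0.4048; -0.4364 -0.0265 0.8994; 0.3952 -0.9036 0.1651]
after S3 (compose_so3): [-0.1087 -0.9374 0.3309; -0.3228 0.3481 0.8801; -0.9402 -0.0112 -0.3404]

rotation (matrix) = ((-0.1087, -0.9374, 0.3309), (-0.3228, 0.3481, 0.8801), (-0.9402, -0.0112, -0.3404))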